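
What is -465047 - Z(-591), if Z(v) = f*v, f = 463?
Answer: -191414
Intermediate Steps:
Z(v) = 463*v
-465047 - Z(-591) = -465047 - 463*(-591) = -465047 - 1*(-273633) = -465047 + 273633 = -191414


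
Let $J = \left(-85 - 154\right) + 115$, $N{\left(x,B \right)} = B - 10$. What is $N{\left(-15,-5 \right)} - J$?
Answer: $109$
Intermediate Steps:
$N{\left(x,B \right)} = -10 + B$
$J = -124$ ($J = -239 + 115 = -124$)
$N{\left(-15,-5 \right)} - J = \left(-10 - 5\right) - -124 = -15 + 124 = 109$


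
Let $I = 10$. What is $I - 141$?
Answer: $-131$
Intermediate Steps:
$I - 141 = 10 - 141 = -131$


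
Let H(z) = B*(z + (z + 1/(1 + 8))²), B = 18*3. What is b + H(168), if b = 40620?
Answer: 4727414/3 ≈ 1.5758e+6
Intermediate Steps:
B = 54
H(z) = 54*z + 54*(⅑ + z)² (H(z) = 54*(z + (z + 1/(1 + 8))²) = 54*(z + (z + 1/9)²) = 54*(z + (z + ⅑)²) = 54*(z + (⅑ + z)²) = 54*z + 54*(⅑ + z)²)
b + H(168) = 40620 + (⅔ + 54*168² + 66*168) = 40620 + (⅔ + 54*28224 + 11088) = 40620 + (⅔ + 1524096 + 11088) = 40620 + 4605554/3 = 4727414/3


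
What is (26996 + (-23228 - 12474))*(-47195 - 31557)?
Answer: 685614912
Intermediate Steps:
(26996 + (-23228 - 12474))*(-47195 - 31557) = (26996 - 35702)*(-78752) = -8706*(-78752) = 685614912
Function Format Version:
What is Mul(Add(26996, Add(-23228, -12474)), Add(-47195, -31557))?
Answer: 685614912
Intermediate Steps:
Mul(Add(26996, Add(-23228, -12474)), Add(-47195, -31557)) = Mul(Add(26996, -35702), -78752) = Mul(-8706, -78752) = 685614912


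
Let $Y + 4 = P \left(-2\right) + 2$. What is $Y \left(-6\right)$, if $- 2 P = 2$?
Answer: $0$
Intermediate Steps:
$P = -1$ ($P = \left(- \frac{1}{2}\right) 2 = -1$)
$Y = 0$ ($Y = -4 + \left(\left(-1\right) \left(-2\right) + 2\right) = -4 + \left(2 + 2\right) = -4 + 4 = 0$)
$Y \left(-6\right) = 0 \left(-6\right) = 0$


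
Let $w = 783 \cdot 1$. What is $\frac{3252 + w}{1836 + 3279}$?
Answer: $\frac{269}{341} \approx 0.78886$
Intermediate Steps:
$w = 783$
$\frac{3252 + w}{1836 + 3279} = \frac{3252 + 783}{1836 + 3279} = \frac{4035}{5115} = 4035 \cdot \frac{1}{5115} = \frac{269}{341}$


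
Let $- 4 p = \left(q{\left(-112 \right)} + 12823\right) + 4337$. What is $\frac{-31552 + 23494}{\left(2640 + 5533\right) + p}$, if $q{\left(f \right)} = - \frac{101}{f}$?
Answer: $- \frac{3609984}{1739483} \approx -2.0753$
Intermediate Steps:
$p = - \frac{1922021}{448}$ ($p = - \frac{\left(- \frac{101}{-112} + 12823\right) + 4337}{4} = - \frac{\left(\left(-101\right) \left(- \frac{1}{112}\right) + 12823\right) + 4337}{4} = - \frac{\left(\frac{101}{112} + 12823\right) + 4337}{4} = - \frac{\frac{1436277}{112} + 4337}{4} = \left(- \frac{1}{4}\right) \frac{1922021}{112} = - \frac{1922021}{448} \approx -4290.2$)
$\frac{-31552 + 23494}{\left(2640 + 5533\right) + p} = \frac{-31552 + 23494}{\left(2640 + 5533\right) - \frac{1922021}{448}} = - \frac{8058}{8173 - \frac{1922021}{448}} = - \frac{8058}{\frac{1739483}{448}} = \left(-8058\right) \frac{448}{1739483} = - \frac{3609984}{1739483}$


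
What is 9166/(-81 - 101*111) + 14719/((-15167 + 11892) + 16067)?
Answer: 99503/293592 ≈ 0.33892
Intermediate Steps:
9166/(-81 - 101*111) + 14719/((-15167 + 11892) + 16067) = 9166/(-81 - 11211) + 14719/(-3275 + 16067) = 9166/(-11292) + 14719/12792 = 9166*(-1/11292) + 14719*(1/12792) = -4583/5646 + 359/312 = 99503/293592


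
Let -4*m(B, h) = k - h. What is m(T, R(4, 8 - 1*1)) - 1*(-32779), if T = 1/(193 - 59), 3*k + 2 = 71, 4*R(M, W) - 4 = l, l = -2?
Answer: 262187/8 ≈ 32773.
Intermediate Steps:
R(M, W) = ½ (R(M, W) = 1 + (¼)*(-2) = 1 - ½ = ½)
k = 23 (k = -⅔ + (⅓)*71 = -⅔ + 71/3 = 23)
T = 1/134 ≈ 0.0074627
m(B, h) = -23/4 + h/4 (m(B, h) = -(23 - h)/4 = -23/4 + h/4)
m(T, R(4, 8 - 1*1)) - 1*(-32779) = (-23/4 + (¼)*(½)) - 1*(-32779) = (-23/4 + ⅛) + 32779 = -45/8 + 32779 = 262187/8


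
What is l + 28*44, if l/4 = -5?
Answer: 1212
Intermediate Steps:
l = -20 (l = 4*(-5) = -20)
l + 28*44 = -20 + 28*44 = -20 + 1232 = 1212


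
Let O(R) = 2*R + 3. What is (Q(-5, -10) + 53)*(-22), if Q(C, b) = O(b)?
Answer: -792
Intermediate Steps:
O(R) = 3 + 2*R
Q(C, b) = 3 + 2*b
(Q(-5, -10) + 53)*(-22) = ((3 + 2*(-10)) + 53)*(-22) = ((3 - 20) + 53)*(-22) = (-17 + 53)*(-22) = 36*(-22) = -792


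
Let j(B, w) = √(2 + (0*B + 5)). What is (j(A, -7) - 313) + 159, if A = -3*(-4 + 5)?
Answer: -154 + √7 ≈ -151.35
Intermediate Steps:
A = -3 (A = -3*1 = -3)
j(B, w) = √7 (j(B, w) = √(2 + (0 + 5)) = √(2 + 5) = √7)
(j(A, -7) - 313) + 159 = (√7 - 313) + 159 = (-313 + √7) + 159 = -154 + √7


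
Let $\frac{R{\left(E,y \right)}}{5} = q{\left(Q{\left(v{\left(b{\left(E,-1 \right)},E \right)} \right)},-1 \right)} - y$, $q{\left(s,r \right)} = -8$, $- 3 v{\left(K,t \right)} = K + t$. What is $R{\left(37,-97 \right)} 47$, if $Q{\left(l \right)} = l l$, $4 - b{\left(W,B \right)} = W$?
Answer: $20915$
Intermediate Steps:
$b{\left(W,B \right)} = 4 - W$
$v{\left(K,t \right)} = - \frac{K}{3} - \frac{t}{3}$ ($v{\left(K,t \right)} = - \frac{K + t}{3} = - \frac{K}{3} - \frac{t}{3}$)
$Q{\left(l \right)} = l^{2}$
$R{\left(E,y \right)} = -40 - 5 y$ ($R{\left(E,y \right)} = 5 \left(-8 - y\right) = -40 - 5 y$)
$R{\left(37,-97 \right)} 47 = \left(-40 - -485\right) 47 = \left(-40 + 485\right) 47 = 445 \cdot 47 = 20915$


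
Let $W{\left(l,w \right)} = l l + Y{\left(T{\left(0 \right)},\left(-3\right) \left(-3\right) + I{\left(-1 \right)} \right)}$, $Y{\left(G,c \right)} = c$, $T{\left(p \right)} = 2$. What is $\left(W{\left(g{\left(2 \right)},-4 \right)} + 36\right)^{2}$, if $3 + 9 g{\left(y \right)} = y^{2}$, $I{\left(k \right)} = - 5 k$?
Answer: $\frac{16410601}{6561} \approx 2501.2$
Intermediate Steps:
$g{\left(y \right)} = - \frac{1}{3} + \frac{y^{2}}{9}$
$W{\left(l,w \right)} = 14 + l^{2}$ ($W{\left(l,w \right)} = l l - -14 = l^{2} + \left(9 + 5\right) = l^{2} + 14 = 14 + l^{2}$)
$\left(W{\left(g{\left(2 \right)},-4 \right)} + 36\right)^{2} = \left(\left(14 + \left(- \frac{1}{3} + \frac{2^{2}}{9}\right)^{2}\right) + 36\right)^{2} = \left(\left(14 + \left(- \frac{1}{3} + \frac{1}{9} \cdot 4\right)^{2}\right) + 36\right)^{2} = \left(\left(14 + \left(- \frac{1}{3} + \frac{4}{9}\right)^{2}\right) + 36\right)^{2} = \left(\left(14 + \left(\frac{1}{9}\right)^{2}\right) + 36\right)^{2} = \left(\left(14 + \frac{1}{81}\right) + 36\right)^{2} = \left(\frac{1135}{81} + 36\right)^{2} = \left(\frac{4051}{81}\right)^{2} = \frac{16410601}{6561}$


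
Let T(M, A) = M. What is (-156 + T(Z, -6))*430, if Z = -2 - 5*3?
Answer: -74390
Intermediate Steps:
Z = -17 (Z = -2 - 15 = -17)
(-156 + T(Z, -6))*430 = (-156 - 17)*430 = -173*430 = -74390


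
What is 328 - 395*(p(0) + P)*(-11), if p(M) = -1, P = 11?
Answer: 43778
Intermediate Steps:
328 - 395*(p(0) + P)*(-11) = 328 - 395*(-1 + 11)*(-11) = 328 - 3950*(-11) = 328 - 395*(-110) = 328 + 43450 = 43778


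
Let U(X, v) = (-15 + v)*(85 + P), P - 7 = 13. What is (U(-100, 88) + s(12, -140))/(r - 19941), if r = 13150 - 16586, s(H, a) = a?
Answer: -7525/23377 ≈ -0.32190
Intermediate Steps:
P = 20 (P = 7 + 13 = 20)
U(X, v) = -1575 + 105*v (U(X, v) = (-15 + v)*(85 + 20) = (-15 + v)*105 = -1575 + 105*v)
r = -3436
(U(-100, 88) + s(12, -140))/(r - 19941) = ((-1575 + 105*88) - 140)/(-3436 - 19941) = ((-1575 + 9240) - 140)/(-23377) = (7665 - 140)*(-1/23377) = 7525*(-1/23377) = -7525/23377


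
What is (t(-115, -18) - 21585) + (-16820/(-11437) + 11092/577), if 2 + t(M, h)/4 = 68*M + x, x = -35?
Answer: -349704121593/6599149 ≈ -52992.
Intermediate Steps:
t(M, h) = -148 + 272*M (t(M, h) = -8 + 4*(68*M - 35) = -8 + 4*(-35 + 68*M) = -8 + (-140 + 272*M) = -148 + 272*M)
(t(-115, -18) - 21585) + (-16820/(-11437) + 11092/577) = ((-148 + 272*(-115)) - 21585) + (-16820/(-11437) + 11092/577) = ((-148 - 31280) - 21585) + (-16820*(-1/11437) + 11092*(1/577)) = (-31428 - 21585) + (16820/11437 + 11092/577) = -53013 + 136564344/6599149 = -349704121593/6599149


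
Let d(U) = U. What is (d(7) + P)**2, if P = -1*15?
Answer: 64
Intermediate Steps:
P = -15
(d(7) + P)**2 = (7 - 15)**2 = (-8)**2 = 64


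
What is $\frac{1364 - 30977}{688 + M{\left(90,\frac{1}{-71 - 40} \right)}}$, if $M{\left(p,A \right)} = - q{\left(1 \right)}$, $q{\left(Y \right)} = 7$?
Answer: $- \frac{9871}{227} \approx -43.485$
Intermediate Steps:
$M{\left(p,A \right)} = -7$ ($M{\left(p,A \right)} = \left(-1\right) 7 = -7$)
$\frac{1364 - 30977}{688 + M{\left(90,\frac{1}{-71 - 40} \right)}} = \frac{1364 - 30977}{688 - 7} = - \frac{29613}{681} = \left(-29613\right) \frac{1}{681} = - \frac{9871}{227}$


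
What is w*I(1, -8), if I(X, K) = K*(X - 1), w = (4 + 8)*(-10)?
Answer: 0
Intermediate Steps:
w = -120 (w = 12*(-10) = -120)
I(X, K) = K*(-1 + X)
w*I(1, -8) = -(-960)*(-1 + 1) = -(-960)*0 = -120*0 = 0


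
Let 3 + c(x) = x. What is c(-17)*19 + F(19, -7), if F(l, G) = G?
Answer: -387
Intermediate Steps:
c(x) = -3 + x
c(-17)*19 + F(19, -7) = (-3 - 17)*19 - 7 = -20*19 - 7 = -380 - 7 = -387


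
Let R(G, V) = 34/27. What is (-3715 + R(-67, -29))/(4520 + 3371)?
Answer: -100271/213057 ≈ -0.47063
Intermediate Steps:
R(G, V) = 34/27 (R(G, V) = 34*(1/27) = 34/27)
(-3715 + R(-67, -29))/(4520 + 3371) = (-3715 + 34/27)/(4520 + 3371) = -100271/27/7891 = -100271/27*1/7891 = -100271/213057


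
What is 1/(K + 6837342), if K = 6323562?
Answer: 1/13160904 ≈ 7.5983e-8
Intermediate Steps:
1/(K + 6837342) = 1/(6323562 + 6837342) = 1/13160904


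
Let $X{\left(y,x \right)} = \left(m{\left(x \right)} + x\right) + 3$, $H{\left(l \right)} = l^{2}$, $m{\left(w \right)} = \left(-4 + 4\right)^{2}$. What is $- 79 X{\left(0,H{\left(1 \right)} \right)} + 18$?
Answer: $-298$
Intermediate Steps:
$m{\left(w \right)} = 0$ ($m{\left(w \right)} = 0^{2} = 0$)
$X{\left(y,x \right)} = 3 + x$ ($X{\left(y,x \right)} = \left(0 + x\right) + 3 = x + 3 = 3 + x$)
$- 79 X{\left(0,H{\left(1 \right)} \right)} + 18 = - 79 \left(3 + 1^{2}\right) + 18 = - 79 \left(3 + 1\right) + 18 = \left(-79\right) 4 + 18 = -316 + 18 = -298$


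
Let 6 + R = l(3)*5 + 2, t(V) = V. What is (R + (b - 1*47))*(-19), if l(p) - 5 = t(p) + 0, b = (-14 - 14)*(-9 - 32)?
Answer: -21603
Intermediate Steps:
b = 1148 (b = -28*(-41) = 1148)
l(p) = 5 + p (l(p) = 5 + (p + 0) = 5 + p)
R = 36 (R = -6 + ((5 + 3)*5 + 2) = -6 + (8*5 + 2) = -6 + (40 + 2) = -6 + 42 = 36)
(R + (b - 1*47))*(-19) = (36 + (1148 - 1*47))*(-19) = (36 + (1148 - 47))*(-19) = (36 + 1101)*(-19) = 1137*(-19) = -21603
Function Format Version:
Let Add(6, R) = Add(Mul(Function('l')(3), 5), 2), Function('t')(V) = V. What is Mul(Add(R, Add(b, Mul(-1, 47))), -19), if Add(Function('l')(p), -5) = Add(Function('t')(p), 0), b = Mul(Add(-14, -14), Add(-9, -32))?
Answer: -21603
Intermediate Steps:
b = 1148 (b = Mul(-28, -41) = 1148)
Function('l')(p) = Add(5, p) (Function('l')(p) = Add(5, Add(p, 0)) = Add(5, p))
R = 36 (R = Add(-6, Add(Mul(Add(5, 3), 5), 2)) = Add(-6, Add(Mul(8, 5), 2)) = Add(-6, Add(40, 2)) = Add(-6, 42) = 36)
Mul(Add(R, Add(b, Mul(-1, 47))), -19) = Mul(Add(36, Add(1148, Mul(-1, 47))), -19) = Mul(Add(36, Add(1148, -47)), -19) = Mul(Add(36, 1101), -19) = Mul(1137, -19) = -21603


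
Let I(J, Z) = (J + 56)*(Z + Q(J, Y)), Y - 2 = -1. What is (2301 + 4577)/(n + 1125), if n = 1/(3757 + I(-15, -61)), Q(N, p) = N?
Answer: 116021/18977 ≈ 6.1138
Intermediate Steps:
Y = 1 (Y = 2 - 1 = 1)
I(J, Z) = (56 + J)*(J + Z) (I(J, Z) = (J + 56)*(Z + J) = (56 + J)*(J + Z))
n = 1/641 (n = 1/(3757 + ((-15)**2 + 56*(-15) + 56*(-61) - 15*(-61))) = 1/(3757 + (225 - 840 - 3416 + 915)) = 1/(3757 - 3116) = 1/641 ≈ 0.0015601)
(2301 + 4577)/(n + 1125) = (2301 + 4577)/(1/641 + 1125) = 6878/(721126/641) = 6878*(641/721126) = 116021/18977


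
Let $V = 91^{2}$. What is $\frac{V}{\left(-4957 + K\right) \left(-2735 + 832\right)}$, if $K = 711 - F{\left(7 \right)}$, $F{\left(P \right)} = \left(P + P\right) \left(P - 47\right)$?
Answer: $\frac{8281}{7014458} \approx 0.0011806$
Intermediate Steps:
$F{\left(P \right)} = 2 P \left(-47 + P\right)$
$K = 1271$ ($K = 711 - 2 \cdot 7 \left(-47 + 7\right) = 711 - 2 \cdot 7 \left(-40\right) = 711 - -560 = 711 + 560 = 1271$)
$V = 8281$
$\frac{V}{\left(-4957 + K\right) \left(-2735 + 832\right)} = \frac{8281}{\left(-4957 + 1271\right) \left(-2735 + 832\right)} = \frac{8281}{\left(-3686\right) \left(-1903\right)} = \frac{8281}{7014458}$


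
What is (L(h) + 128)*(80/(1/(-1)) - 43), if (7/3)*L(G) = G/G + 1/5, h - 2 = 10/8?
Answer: -553254/35 ≈ -15807.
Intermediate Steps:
h = 13/4 (h = 2 + 10/8 = 2 + 10*(⅛) = 2 + 5/4 = 13/4 ≈ 3.2500)
L(G) = 18/35 (L(G) = 3*(G/G + 1/5)/7 = 3*(1 + 1*(⅕))/7 = 3*(1 + ⅕)/7 = (3/7)*(6/5) = 18/35)
(L(h) + 128)*(80/(1/(-1)) - 43) = (18/35 + 128)*(80/(1/(-1)) - 43) = 4498*(80/(-1) - 43)/35 = 4498*(80*(-1) - 43)/35 = 4498*(-80 - 43)/35 = (4498/35)*(-123) = -553254/35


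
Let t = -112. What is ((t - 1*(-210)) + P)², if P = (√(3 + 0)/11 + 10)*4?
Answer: 2304372/121 + 1104*√3/11 ≈ 19218.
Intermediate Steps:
P = 40 + 4*√3/11 (P = (√3*(1/11) + 10)*4 = (√3/11 + 10)*4 = (10 + √3/11)*4 = 40 + 4*√3/11 ≈ 40.630)
((t - 1*(-210)) + P)² = ((-112 - 1*(-210)) + (40 + 4*√3/11))² = ((-112 + 210) + (40 + 4*√3/11))² = (98 + (40 + 4*√3/11))² = (138 + 4*√3/11)²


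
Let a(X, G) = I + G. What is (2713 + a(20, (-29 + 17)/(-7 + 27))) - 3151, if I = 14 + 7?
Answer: -2088/5 ≈ -417.60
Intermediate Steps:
I = 21
a(X, G) = 21 + G
(2713 + a(20, (-29 + 17)/(-7 + 27))) - 3151 = (2713 + (21 + (-29 + 17)/(-7 + 27))) - 3151 = (2713 + (21 - 12/20)) - 3151 = (2713 + (21 - 12*1/20)) - 3151 = (2713 + (21 - ⅗)) - 3151 = (2713 + 102/5) - 3151 = 13667/5 - 3151 = -2088/5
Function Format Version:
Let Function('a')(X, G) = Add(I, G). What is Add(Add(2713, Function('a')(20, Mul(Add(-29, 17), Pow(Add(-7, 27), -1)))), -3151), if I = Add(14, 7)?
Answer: Rational(-2088, 5) ≈ -417.60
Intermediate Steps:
I = 21
Function('a')(X, G) = Add(21, G)
Add(Add(2713, Function('a')(20, Mul(Add(-29, 17), Pow(Add(-7, 27), -1)))), -3151) = Add(Add(2713, Add(21, Mul(Add(-29, 17), Pow(Add(-7, 27), -1)))), -3151) = Add(Add(2713, Add(21, Mul(-12, Pow(20, -1)))), -3151) = Add(Add(2713, Add(21, Mul(-12, Rational(1, 20)))), -3151) = Add(Add(2713, Add(21, Rational(-3, 5))), -3151) = Add(Add(2713, Rational(102, 5)), -3151) = Add(Rational(13667, 5), -3151) = Rational(-2088, 5)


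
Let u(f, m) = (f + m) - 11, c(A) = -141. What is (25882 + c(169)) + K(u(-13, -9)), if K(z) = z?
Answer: 25708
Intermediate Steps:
u(f, m) = -11 + f + m
(25882 + c(169)) + K(u(-13, -9)) = (25882 - 141) + (-11 - 13 - 9) = 25741 - 33 = 25708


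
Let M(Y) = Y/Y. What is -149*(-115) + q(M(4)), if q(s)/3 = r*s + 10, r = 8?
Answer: 17189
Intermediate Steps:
M(Y) = 1
q(s) = 30 + 24*s (q(s) = 3*(8*s + 10) = 3*(10 + 8*s) = 30 + 24*s)
-149*(-115) + q(M(4)) = -149*(-115) + (30 + 24*1) = 17135 + (30 + 24) = 17135 + 54 = 17189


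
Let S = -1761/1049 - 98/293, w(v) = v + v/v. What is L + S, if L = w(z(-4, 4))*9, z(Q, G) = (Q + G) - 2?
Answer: -3384988/307357 ≈ -11.013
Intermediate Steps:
z(Q, G) = -2 + G + Q (z(Q, G) = (G + Q) - 2 = -2 + G + Q)
w(v) = 1 + v (w(v) = v + 1 = 1 + v)
S = -618775/307357 (S = -1761*1/1049 - 98*1/293 = -1761/1049 - 98/293 = -618775/307357 ≈ -2.0132)
L = -9 (L = (1 + (-2 + 4 - 4))*9 = (1 - 2)*9 = -1*9 = -9)
L + S = -9 - 618775/307357 = -3384988/307357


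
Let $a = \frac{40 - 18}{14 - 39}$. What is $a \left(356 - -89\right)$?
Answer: $- \frac{1958}{5} \approx -391.6$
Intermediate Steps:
$a = - \frac{22}{25}$ ($a = \frac{22}{-25} = 22 \left(- \frac{1}{25}\right) = - \frac{22}{25} \approx -0.88$)
$a \left(356 - -89\right) = - \frac{22 \left(356 - -89\right)}{25} = - \frac{22 \left(356 + 89\right)}{25} = \left(- \frac{22}{25}\right) 445 = - \frac{1958}{5}$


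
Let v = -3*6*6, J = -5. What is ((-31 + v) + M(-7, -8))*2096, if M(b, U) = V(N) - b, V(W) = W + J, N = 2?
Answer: -282960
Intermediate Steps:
v = -108 (v = -18*6 = -108)
V(W) = -5 + W (V(W) = W - 5 = -5 + W)
M(b, U) = -3 - b (M(b, U) = (-5 + 2) - b = -3 - b)
((-31 + v) + M(-7, -8))*2096 = ((-31 - 108) + (-3 - 1*(-7)))*2096 = (-139 + (-3 + 7))*2096 = (-139 + 4)*2096 = -135*2096 = -282960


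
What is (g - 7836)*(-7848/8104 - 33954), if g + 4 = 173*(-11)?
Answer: 335123959569/1013 ≈ 3.3082e+8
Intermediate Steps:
g = -1907 (g = -4 + 173*(-11) = -4 - 1903 = -1907)
(g - 7836)*(-7848/8104 - 33954) = (-1907 - 7836)*(-7848/8104 - 33954) = -9743*(-7848*1/8104 - 33954) = -9743*(-981/1013 - 33954) = -9743*(-34396383/1013) = 335123959569/1013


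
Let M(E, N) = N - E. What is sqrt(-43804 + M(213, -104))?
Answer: I*sqrt(44121) ≈ 210.05*I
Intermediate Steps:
sqrt(-43804 + M(213, -104)) = sqrt(-43804 + (-104 - 1*213)) = sqrt(-43804 + (-104 - 213)) = sqrt(-43804 - 317) = sqrt(-44121) = I*sqrt(44121)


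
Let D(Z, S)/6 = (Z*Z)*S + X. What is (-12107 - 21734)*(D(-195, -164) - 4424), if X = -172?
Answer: 1266399797096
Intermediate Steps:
D(Z, S) = -1032 + 6*S*Z**2 (D(Z, S) = 6*((Z*Z)*S - 172) = 6*(Z**2*S - 172) = 6*(S*Z**2 - 172) = 6*(-172 + S*Z**2) = -1032 + 6*S*Z**2)
(-12107 - 21734)*(D(-195, -164) - 4424) = (-12107 - 21734)*((-1032 + 6*(-164)*(-195)**2) - 4424) = -33841*((-1032 + 6*(-164)*38025) - 4424) = -33841*((-1032 - 37416600) - 4424) = -33841*(-37417632 - 4424) = -33841*(-37422056) = 1266399797096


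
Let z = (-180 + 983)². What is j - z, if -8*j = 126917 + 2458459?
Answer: -967981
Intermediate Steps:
j = -323172 (j = -(126917 + 2458459)/8 = -⅛*2585376 = -323172)
z = 644809 (z = 803² = 644809)
j - z = -323172 - 1*644809 = -323172 - 644809 = -967981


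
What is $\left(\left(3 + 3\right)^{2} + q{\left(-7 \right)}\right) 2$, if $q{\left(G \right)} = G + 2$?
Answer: $62$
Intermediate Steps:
$q{\left(G \right)} = 2 + G$
$\left(\left(3 + 3\right)^{2} + q{\left(-7 \right)}\right) 2 = \left(\left(3 + 3\right)^{2} + \left(2 - 7\right)\right) 2 = \left(6^{2} - 5\right) 2 = \left(36 - 5\right) 2 = 31 \cdot 2 = 62$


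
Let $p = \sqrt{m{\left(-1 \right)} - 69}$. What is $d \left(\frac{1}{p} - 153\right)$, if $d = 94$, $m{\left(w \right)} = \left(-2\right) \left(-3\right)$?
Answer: $-14382 - \frac{94 i \sqrt{7}}{21} \approx -14382.0 - 11.843 i$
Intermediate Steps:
$m{\left(w \right)} = 6$
$p = 3 i \sqrt{7}$ ($p = \sqrt{6 - 69} = \sqrt{-63} = 3 i \sqrt{7} \approx 7.9373 i$)
$d \left(\frac{1}{p} - 153\right) = 94 \left(\frac{1}{3 i \sqrt{7}} - 153\right) = 94 \left(- \frac{i \sqrt{7}}{21} - 153\right) = 94 \left(-153 - \frac{i \sqrt{7}}{21}\right) = -14382 - \frac{94 i \sqrt{7}}{21}$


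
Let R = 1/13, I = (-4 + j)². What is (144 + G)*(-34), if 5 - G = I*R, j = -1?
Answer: -65008/13 ≈ -5000.6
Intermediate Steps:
I = 25 (I = (-4 - 1)² = (-5)² = 25)
R = 1/13 ≈ 0.076923
G = 40/13 (G = 5 - 25/13 = 40/13 ≈ 3.0769)
(144 + G)*(-34) = (144 + 40/13)*(-34) = (1912/13)*(-34) = -65008/13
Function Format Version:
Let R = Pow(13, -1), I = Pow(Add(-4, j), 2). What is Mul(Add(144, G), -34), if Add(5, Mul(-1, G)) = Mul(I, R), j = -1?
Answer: Rational(-65008, 13) ≈ -5000.6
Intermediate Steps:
I = 25 (I = Pow(Add(-4, -1), 2) = Pow(-5, 2) = 25)
R = Rational(1, 13) ≈ 0.076923
G = Rational(40, 13) (G = Add(5, Mul(-1, Mul(25, Rational(1, 13)))) = Add(5, Mul(-1, Rational(25, 13))) = Add(5, Rational(-25, 13)) = Rational(40, 13) ≈ 3.0769)
Mul(Add(144, G), -34) = Mul(Add(144, Rational(40, 13)), -34) = Mul(Rational(1912, 13), -34) = Rational(-65008, 13)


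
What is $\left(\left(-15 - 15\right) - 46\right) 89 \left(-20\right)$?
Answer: $135280$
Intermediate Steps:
$\left(\left(-15 - 15\right) - 46\right) 89 \left(-20\right) = \left(-30 - 46\right) 89 \left(-20\right) = \left(-76\right) 89 \left(-20\right) = \left(-6764\right) \left(-20\right) = 135280$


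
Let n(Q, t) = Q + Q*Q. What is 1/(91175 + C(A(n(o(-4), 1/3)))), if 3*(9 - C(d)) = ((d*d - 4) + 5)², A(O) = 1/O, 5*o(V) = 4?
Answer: 5038848/459458625791 ≈ 1.0967e-5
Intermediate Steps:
o(V) = ⅘ (o(V) = (⅕)*4 = ⅘)
n(Q, t) = Q + Q²
C(d) = 9 - (1 + d²)²/3 (C(d) = 9 - ((d*d - 4) + 5)²/3 = 9 - ((d² - 4) + 5)²/3 = 9 - ((-4 + d²) + 5)²/3 = 9 - (1 + d²)²/3)
1/(91175 + C(A(n(o(-4), 1/3)))) = 1/(91175 + (9 - (1 + (1/(4*(1 + ⅘)/5))²)²/3)) = 1/(91175 + (9 - (1 + (1/((⅘)*(9/5)))²)²/3)) = 1/(91175 + (9 - (1 + (1/(36/25))²)²/3)) = 1/(91175 + (9 - (1 + (25/36)²)²/3)) = 1/(91175 + (9 - (1 + 625/1296)²/3)) = 1/(91175 + (9 - (1921/1296)²/3)) = 1/(91175 + (9 - ⅓*3690241/1679616)) = 1/(91175 + (9 - 3690241/5038848)) = 1/(91175 + 41659391/5038848) = 1/(459458625791/5038848) = 5038848/459458625791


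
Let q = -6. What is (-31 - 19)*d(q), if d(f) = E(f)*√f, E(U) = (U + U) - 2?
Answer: 700*I*√6 ≈ 1714.6*I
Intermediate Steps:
E(U) = -2 + 2*U (E(U) = 2*U - 2 = -2 + 2*U)
d(f) = √f*(-2 + 2*f) (d(f) = (-2 + 2*f)*√f = √f*(-2 + 2*f))
(-31 - 19)*d(q) = (-31 - 19)*(2*√(-6)*(-1 - 6)) = -100*I*√6*(-7) = -(-700)*I*√6 = 700*I*√6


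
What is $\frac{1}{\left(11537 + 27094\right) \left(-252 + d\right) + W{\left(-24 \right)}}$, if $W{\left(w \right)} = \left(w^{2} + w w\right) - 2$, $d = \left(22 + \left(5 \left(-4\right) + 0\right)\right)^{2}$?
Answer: $- \frac{1}{9579338} \approx -1.0439 \cdot 10^{-7}$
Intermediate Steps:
$d = 4$ ($d = \left(22 + \left(-20 + 0\right)\right)^{2} = \left(22 - 20\right)^{2} = 2^{2} = 4$)
$W{\left(w \right)} = -2 + 2 w^{2}$ ($W{\left(w \right)} = \left(w^{2} + w^{2}\right) - 2 = 2 w^{2} - 2 = -2 + 2 w^{2}$)
$\frac{1}{\left(11537 + 27094\right) \left(-252 + d\right) + W{\left(-24 \right)}} = \frac{1}{\left(11537 + 27094\right) \left(-252 + 4\right) - \left(2 - 2 \left(-24\right)^{2}\right)} = \frac{1}{38631 \left(-248\right) + \left(-2 + 2 \cdot 576\right)} = \frac{1}{-9580488 + \left(-2 + 1152\right)} = \frac{1}{-9580488 + 1150} = \frac{1}{-9579338} = - \frac{1}{9579338}$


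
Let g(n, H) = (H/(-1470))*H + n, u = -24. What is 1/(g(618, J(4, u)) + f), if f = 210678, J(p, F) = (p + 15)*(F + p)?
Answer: 147/31046072 ≈ 4.7349e-6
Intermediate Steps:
J(p, F) = (15 + p)*(F + p)
g(n, H) = n - H²/1470 (g(n, H) = (H*(-1/1470))*H + n = (-H/1470)*H + n = -H²/1470 + n = n - H²/1470)
1/(g(618, J(4, u)) + f) = 1/((618 - (4² + 15*(-24) + 15*4 - 24*4)²/1470) + 210678) = 1/((618 - (16 - 360 + 60 - 96)²/1470) + 210678) = 1/((618 - 1/1470*(-380)²) + 210678) = 1/((618 - 1/1470*144400) + 210678) = 1/((618 - 14440/147) + 210678) = 1/(76406/147 + 210678) = 1/(31046072/147) = 147/31046072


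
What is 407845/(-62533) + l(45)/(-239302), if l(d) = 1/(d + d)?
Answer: -8783831239633/1346784476940 ≈ -6.5221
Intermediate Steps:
l(d) = 1/(2*d)
407845/(-62533) + l(45)/(-239302) = 407845/(-62533) + ((½)/45)/(-239302) = 407845*(-1/62533) + ((½)*(1/45))*(-1/239302) = -407845/62533 + (1/90)*(-1/239302) = -407845/62533 - 1/21537180 = -8783831239633/1346784476940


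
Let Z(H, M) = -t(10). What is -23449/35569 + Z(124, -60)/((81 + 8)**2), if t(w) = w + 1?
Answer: -186130788/281742049 ≈ -0.66064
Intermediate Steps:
t(w) = 1 + w
Z(H, M) = -11 (Z(H, M) = -(1 + 10) = -1*11 = -11)
-23449/35569 + Z(124, -60)/((81 + 8)**2) = -23449/35569 - 11/(81 + 8)**2 = -23449*1/35569 - 11/(89**2) = -23449/35569 - 11/7921 = -186130788/281742049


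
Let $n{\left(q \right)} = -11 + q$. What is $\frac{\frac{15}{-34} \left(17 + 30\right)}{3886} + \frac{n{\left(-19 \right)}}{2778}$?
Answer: $- \frac{987035}{61173412} \approx -0.016135$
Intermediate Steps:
$\frac{\frac{15}{-34} \left(17 + 30\right)}{3886} + \frac{n{\left(-19 \right)}}{2778} = \frac{\frac{15}{-34} \left(17 + 30\right)}{3886} + \frac{-11 - 19}{2778} = 15 \left(- \frac{1}{34}\right) 47 \cdot \frac{1}{3886} - \frac{5}{463} = \left(- \frac{15}{34}\right) 47 \cdot \frac{1}{3886} - \frac{5}{463} = \left(- \frac{705}{34}\right) \frac{1}{3886} - \frac{5}{463} = - \frac{705}{132124} - \frac{5}{463} = - \frac{987035}{61173412}$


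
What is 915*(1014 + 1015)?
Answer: 1856535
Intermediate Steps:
915*(1014 + 1015) = 915*2029 = 1856535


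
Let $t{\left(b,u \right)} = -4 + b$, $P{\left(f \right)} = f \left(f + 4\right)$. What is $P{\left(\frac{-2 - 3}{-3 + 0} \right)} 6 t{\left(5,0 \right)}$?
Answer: $\frac{170}{3} \approx 56.667$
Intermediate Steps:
$P{\left(f \right)} = f \left(4 + f\right)$
$P{\left(\frac{-2 - 3}{-3 + 0} \right)} 6 t{\left(5,0 \right)} = \frac{-2 - 3}{-3 + 0} \left(4 + \frac{-2 - 3}{-3 + 0}\right) 6 \left(-4 + 5\right) = - \frac{5}{-3} \left(4 - \frac{5}{-3}\right) 6 \cdot 1 = \left(-5\right) \left(- \frac{1}{3}\right) \left(4 - - \frac{5}{3}\right) 6 \cdot 1 = \frac{5 \left(4 + \frac{5}{3}\right)}{3} \cdot 6 \cdot 1 = \frac{5}{3} \cdot \frac{17}{3} \cdot 6 \cdot 1 = \frac{85}{9} \cdot 6 \cdot 1 = \frac{170}{3} \cdot 1 = \frac{170}{3}$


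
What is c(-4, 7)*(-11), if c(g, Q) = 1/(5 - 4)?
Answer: -11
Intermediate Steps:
c(g, Q) = 1 (c(g, Q) = 1/1 = 1)
c(-4, 7)*(-11) = 1*(-11) = -11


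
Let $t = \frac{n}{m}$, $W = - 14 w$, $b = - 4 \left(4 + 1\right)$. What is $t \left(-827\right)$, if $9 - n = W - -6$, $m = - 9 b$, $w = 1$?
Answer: $- \frac{14059}{180} \approx -78.106$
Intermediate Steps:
$b = -20$ ($b = \left(-4\right) 5 = -20$)
$W = -14$ ($W = \left(-14\right) 1 = -14$)
$m = 180$ ($m = \left(-9\right) \left(-20\right) = 180$)
$n = 17$ ($n = 9 - \left(-14 - -6\right) = 9 - \left(-14 + 6\right) = 9 - -8 = 9 + 8 = 17$)
$t = \frac{17}{180} \approx 0.094444$
$t \left(-827\right) = \frac{17}{180} \left(-827\right) = - \frac{14059}{180}$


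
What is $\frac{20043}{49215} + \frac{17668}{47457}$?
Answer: $\frac{35700221}{45796005} \approx 0.77955$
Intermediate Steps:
$\frac{20043}{49215} + \frac{17668}{47457} = 20043 \cdot \frac{1}{49215} + 17668 \cdot \frac{1}{47457} = \frac{393}{965} + \frac{17668}{47457} = \frac{35700221}{45796005}$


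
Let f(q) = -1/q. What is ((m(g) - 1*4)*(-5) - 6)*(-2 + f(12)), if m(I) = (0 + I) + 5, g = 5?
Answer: 75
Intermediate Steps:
m(I) = 5 + I (m(I) = I + 5 = 5 + I)
((m(g) - 1*4)*(-5) - 6)*(-2 + f(12)) = (((5 + 5) - 1*4)*(-5) - 6)*(-2 - 1/12) = ((10 - 4)*(-5) - 6)*(-2 - 1*1/12) = (6*(-5) - 6)*(-2 - 1/12) = (-30 - 6)*(-25/12) = -36*(-25/12) = 75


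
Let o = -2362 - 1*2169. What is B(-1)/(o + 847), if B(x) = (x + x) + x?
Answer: 1/1228 ≈ 0.00081433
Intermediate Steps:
o = -4531 (o = -2362 - 2169 = -4531)
B(x) = 3*x (B(x) = 2*x + x = 3*x)
B(-1)/(o + 847) = (3*(-1))/(-4531 + 847) = -3/(-3684) = -1/3684*(-3) = 1/1228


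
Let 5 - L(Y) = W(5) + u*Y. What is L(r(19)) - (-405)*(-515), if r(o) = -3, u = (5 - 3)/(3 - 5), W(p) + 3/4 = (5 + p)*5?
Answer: -834489/4 ≈ -2.0862e+5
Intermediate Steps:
W(p) = 97/4 + 5*p (W(p) = -3/4 + (5 + p)*5 = -3/4 + (25 + 5*p) = 97/4 + 5*p)
u = -1 (u = 2/(-2) = 2*(-1/2) = -1)
L(Y) = -177/4 + Y (L(Y) = 5 - ((97/4 + 5*5) - Y) = 5 - ((97/4 + 25) - Y) = 5 - (197/4 - Y) = 5 + (-197/4 + Y) = -177/4 + Y)
L(r(19)) - (-405)*(-515) = (-177/4 - 3) - (-405)*(-515) = -189/4 - 1*208575 = -189/4 - 208575 = -834489/4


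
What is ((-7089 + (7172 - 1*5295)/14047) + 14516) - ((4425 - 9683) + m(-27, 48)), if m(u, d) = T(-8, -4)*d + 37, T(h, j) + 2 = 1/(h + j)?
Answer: 179073033/14047 ≈ 12748.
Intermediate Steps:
T(h, j) = -2 + 1/(h + j)
m(u, d) = 37 - 25*d/12 (m(u, d) = ((1 - 2*(-8) - 2*(-4))/(-8 - 4))*d + 37 = ((1 + 16 + 8)/(-12))*d + 37 = (-1/12*25)*d + 37 = -25*d/12 + 37 = 37 - 25*d/12)
((-7089 + (7172 - 1*5295)/14047) + 14516) - ((4425 - 9683) + m(-27, 48)) = ((-7089 + (7172 - 1*5295)/14047) + 14516) - ((4425 - 9683) + (37 - 25/12*48)) = ((-7089 + (7172 - 5295)*(1/14047)) + 14516) - (-5258 + (37 - 100)) = ((-7089 + 1877*(1/14047)) + 14516) - (-5258 - 63) = ((-7089 + 1877/14047) + 14516) - 1*(-5321) = (-99577306/14047 + 14516) + 5321 = 104328946/14047 + 5321 = 179073033/14047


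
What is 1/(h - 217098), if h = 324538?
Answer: 1/107440 ≈ 9.3075e-6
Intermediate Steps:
1/(h - 217098) = 1/(324538 - 217098) = 1/107440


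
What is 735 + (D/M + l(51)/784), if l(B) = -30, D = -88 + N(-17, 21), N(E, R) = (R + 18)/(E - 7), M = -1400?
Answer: 57626019/78400 ≈ 735.03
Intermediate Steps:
N(E, R) = (18 + R)/(-7 + E)
D = -717/8 (D = -88 + (18 + 21)/(-7 - 17) = -88 + 39/(-24) = -88 - 1/24*39 = -88 - 13/8 = -717/8 ≈ -89.625)
735 + (D/M + l(51)/784) = 735 + (-717/8/(-1400) - 30/784) = 735 + (-717/8*(-1/1400) - 30*1/784) = 735 + (717/11200 - 15/392) = 735 + 2019/78400 = 57626019/78400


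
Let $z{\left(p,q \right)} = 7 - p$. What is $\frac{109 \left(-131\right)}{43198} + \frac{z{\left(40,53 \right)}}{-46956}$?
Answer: $- \frac{111509865}{338067548} \approx -0.32984$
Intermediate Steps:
$\frac{109 \left(-131\right)}{43198} + \frac{z{\left(40,53 \right)}}{-46956} = \frac{109 \left(-131\right)}{43198} + \frac{7 - 40}{-46956} = \left(-14279\right) \frac{1}{43198} + \left(7 - 40\right) \left(- \frac{1}{46956}\right) = - \frac{14279}{43198} - - \frac{11}{15652} = - \frac{14279}{43198} + \frac{11}{15652} = - \frac{111509865}{338067548}$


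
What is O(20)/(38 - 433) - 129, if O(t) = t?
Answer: -10195/79 ≈ -129.05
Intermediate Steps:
O(20)/(38 - 433) - 129 = 20/(38 - 433) - 129 = 20/(-395) - 129 = -1/395*20 - 129 = -4/79 - 129 = -10195/79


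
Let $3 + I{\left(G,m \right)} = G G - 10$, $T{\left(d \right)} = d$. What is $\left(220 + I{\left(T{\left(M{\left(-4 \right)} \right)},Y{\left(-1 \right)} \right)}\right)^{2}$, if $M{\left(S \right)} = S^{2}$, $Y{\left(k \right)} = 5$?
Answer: $214369$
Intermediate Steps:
$I{\left(G,m \right)} = -13 + G^{2}$ ($I{\left(G,m \right)} = -3 + \left(G G - 10\right) = -3 + \left(G^{2} - 10\right) = -3 + \left(-10 + G^{2}\right) = -13 + G^{2}$)
$\left(220 + I{\left(T{\left(M{\left(-4 \right)} \right)},Y{\left(-1 \right)} \right)}\right)^{2} = \left(220 - \left(13 - \left(\left(-4\right)^{2}\right)^{2}\right)\right)^{2} = \left(220 - \left(13 - 16^{2}\right)\right)^{2} = \left(220 + \left(-13 + 256\right)\right)^{2} = \left(220 + 243\right)^{2} = 463^{2} = 214369$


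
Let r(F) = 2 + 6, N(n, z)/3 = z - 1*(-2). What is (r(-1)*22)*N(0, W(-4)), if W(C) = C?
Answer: -1056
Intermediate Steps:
N(n, z) = 6 + 3*z (N(n, z) = 3*(z - 1*(-2)) = 3*(z + 2) = 3*(2 + z) = 6 + 3*z)
r(F) = 8
(r(-1)*22)*N(0, W(-4)) = (8*22)*(6 + 3*(-4)) = 176*(6 - 12) = 176*(-6) = -1056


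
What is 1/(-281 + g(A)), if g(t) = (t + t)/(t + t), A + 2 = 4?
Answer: -1/280 ≈ -0.0035714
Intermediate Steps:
A = 2 (A = -2 + 4 = 2)
g(t) = 1 (g(t) = (2*t)/((2*t)) = (2*t)*(1/(2*t)) = 1)
1/(-281 + g(A)) = 1/(-281 + 1) = 1/(-280) = -1/280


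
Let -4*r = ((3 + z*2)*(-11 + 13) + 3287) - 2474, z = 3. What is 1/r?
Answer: -4/831 ≈ -0.0048135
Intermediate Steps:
r = -831/4 (r = -(((3 + 3*2)*(-11 + 13) + 3287) - 2474)/4 = -(((3 + 6)*2 + 3287) - 2474)/4 = -((9*2 + 3287) - 2474)/4 = -((18 + 3287) - 2474)/4 = -(3305 - 2474)/4 = -¼*831 = -831/4 ≈ -207.75)
1/r = 1/(-831/4) = -4/831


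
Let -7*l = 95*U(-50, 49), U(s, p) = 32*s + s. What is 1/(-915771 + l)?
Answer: -7/6253647 ≈ -1.1193e-6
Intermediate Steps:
U(s, p) = 33*s
l = 156750/7 (l = -95*33*(-50)/7 = -95*(-1650)/7 = -1/7*(-156750) = 156750/7 ≈ 22393.)
1/(-915771 + l) = 1/(-915771 + 156750/7) = 1/(-6253647/7) = -7/6253647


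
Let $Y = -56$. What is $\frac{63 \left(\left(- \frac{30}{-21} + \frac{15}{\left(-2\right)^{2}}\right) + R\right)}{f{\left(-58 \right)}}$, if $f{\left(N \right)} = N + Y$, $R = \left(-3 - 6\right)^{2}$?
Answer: $- \frac{381}{8} \approx -47.625$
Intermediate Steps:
$R = 81$ ($R = \left(-9\right)^{2} = 81$)
$f{\left(N \right)} = -56 + N$ ($f{\left(N \right)} = N - 56 = -56 + N$)
$\frac{63 \left(\left(- \frac{30}{-21} + \frac{15}{\left(-2\right)^{2}}\right) + R\right)}{f{\left(-58 \right)}} = \frac{63 \left(\left(- \frac{30}{-21} + \frac{15}{\left(-2\right)^{2}}\right) + 81\right)}{-56 - 58} = \frac{63 \left(\left(\left(-30\right) \left(- \frac{1}{21}\right) + \frac{15}{4}\right) + 81\right)}{-114} = 63 \left(\left(\frac{10}{7} + 15 \cdot \frac{1}{4}\right) + 81\right) \left(- \frac{1}{114}\right) = 63 \left(\left(\frac{10}{7} + \frac{15}{4}\right) + 81\right) \left(- \frac{1}{114}\right) = 63 \left(\frac{145}{28} + 81\right) \left(- \frac{1}{114}\right) = 63 \cdot \frac{2413}{28} \left(- \frac{1}{114}\right) = \frac{21717}{4} \left(- \frac{1}{114}\right) = - \frac{381}{8}$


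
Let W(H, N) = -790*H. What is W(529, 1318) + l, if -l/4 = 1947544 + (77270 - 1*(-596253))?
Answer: -10902178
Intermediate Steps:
l = -10484268 (l = -4*(1947544 + (77270 - 1*(-596253))) = -4*(1947544 + (77270 + 596253)) = -4*(1947544 + 673523) = -4*2621067 = -10484268)
W(529, 1318) + l = -790*529 - 10484268 = -417910 - 10484268 = -10902178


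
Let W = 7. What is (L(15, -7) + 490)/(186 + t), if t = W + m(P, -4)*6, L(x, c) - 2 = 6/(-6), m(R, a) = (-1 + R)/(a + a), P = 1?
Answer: 491/193 ≈ 2.5440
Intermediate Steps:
m(R, a) = (-1 + R)/(2*a) (m(R, a) = (-1 + R)/((2*a)) = (-1 + R)*(1/(2*a)) = (-1 + R)/(2*a))
L(x, c) = 1 (L(x, c) = 2 + 6/(-6) = 2 + 6*(-⅙) = 2 - 1 = 1)
t = 7 (t = 7 + ((½)*(-1 + 1)/(-4))*6 = 7 + ((½)*(-¼)*0)*6 = 7 + 0*6 = 7 + 0 = 7)
(L(15, -7) + 490)/(186 + t) = (1 + 490)/(186 + 7) = 491/193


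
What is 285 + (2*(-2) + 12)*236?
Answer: 2173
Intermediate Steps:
285 + (2*(-2) + 12)*236 = 285 + (-4 + 12)*236 = 285 + 8*236 = 285 + 1888 = 2173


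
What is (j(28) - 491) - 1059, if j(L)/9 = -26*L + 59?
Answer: -7571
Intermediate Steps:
j(L) = 531 - 234*L (j(L) = 9*(-26*L + 59) = 9*(59 - 26*L) = 531 - 234*L)
(j(28) - 491) - 1059 = ((531 - 234*28) - 491) - 1059 = ((531 - 6552) - 491) - 1059 = (-6021 - 491) - 1059 = -6512 - 1059 = -7571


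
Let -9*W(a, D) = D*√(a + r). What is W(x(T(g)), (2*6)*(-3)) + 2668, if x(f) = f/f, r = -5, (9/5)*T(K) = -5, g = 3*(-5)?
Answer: 2668 + 8*I ≈ 2668.0 + 8.0*I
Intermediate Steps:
g = -15
T(K) = -25/9 (T(K) = (5/9)*(-5) = -25/9)
x(f) = 1
W(a, D) = -D*√(-5 + a)/9 (W(a, D) = -D*√(a - 5)/9 = -D*√(-5 + a)/9)
W(x(T(g)), (2*6)*(-3)) + 2668 = -(2*6)*(-3)*√(-5 + 1)/9 + 2668 = -12*(-3)*√(-4)/9 + 2668 = -⅑*(-36)*2*I + 2668 = 8*I + 2668 = 2668 + 8*I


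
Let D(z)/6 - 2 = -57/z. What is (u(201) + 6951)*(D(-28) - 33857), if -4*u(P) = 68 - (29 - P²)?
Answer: 1496288781/14 ≈ 1.0688e+8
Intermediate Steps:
D(z) = 12 - 342/z (D(z) = 12 + 6*(-57/z) = 12 - 342/z)
u(P) = -39/4 - P²/4 (u(P) = -(68 - (29 - P²))/4 = -(68 + (-29 + P²))/4 = -(39 + P²)/4 = -39/4 - P²/4)
(u(201) + 6951)*(D(-28) - 33857) = ((-39/4 - ¼*201²) + 6951)*((12 - 342/(-28)) - 33857) = ((-39/4 - ¼*40401) + 6951)*((12 - 342*(-1/28)) - 33857) = ((-39/4 - 40401/4) + 6951)*((12 + 171/14) - 33857) = (-10110 + 6951)*(339/14 - 33857) = -3159*(-473659/14) = 1496288781/14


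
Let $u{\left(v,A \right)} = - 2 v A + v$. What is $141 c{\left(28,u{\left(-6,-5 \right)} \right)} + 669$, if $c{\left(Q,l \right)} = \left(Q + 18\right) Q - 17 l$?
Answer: $340479$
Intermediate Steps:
$u{\left(v,A \right)} = v - 2 A v$ ($u{\left(v,A \right)} = - 2 A v + v = v - 2 A v$)
$c{\left(Q,l \right)} = - 17 l + Q \left(18 + Q\right)$ ($c{\left(Q,l \right)} = \left(18 + Q\right) Q - 17 l = Q \left(18 + Q\right) - 17 l = - 17 l + Q \left(18 + Q\right)$)
$141 c{\left(28,u{\left(-6,-5 \right)} \right)} + 669 = 141 \left(28^{2} - 17 \left(- 6 \left(1 - -10\right)\right) + 18 \cdot 28\right) + 669 = 141 \left(784 - 17 \left(- 6 \left(1 + 10\right)\right) + 504\right) + 669 = 141 \left(784 - 17 \left(\left(-6\right) 11\right) + 504\right) + 669 = 141 \left(784 - -1122 + 504\right) + 669 = 141 \left(784 + 1122 + 504\right) + 669 = 141 \cdot 2410 + 669 = 339810 + 669 = 340479$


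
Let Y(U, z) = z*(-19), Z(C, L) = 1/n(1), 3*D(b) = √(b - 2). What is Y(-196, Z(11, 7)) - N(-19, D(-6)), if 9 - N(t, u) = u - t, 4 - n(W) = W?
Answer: 11/3 + 2*I*√2/3 ≈ 3.6667 + 0.94281*I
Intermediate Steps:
n(W) = 4 - W
D(b) = √(-2 + b)/3 (D(b) = √(b - 2)/3 = √(-2 + b)/3)
Z(C, L) = ⅓ (Z(C, L) = 1/(4 - 1*1) = 1/(4 - 1) = 1/3 = ⅓)
N(t, u) = 9 + t - u (N(t, u) = 9 - (u - t) = 9 + (t - u) = 9 + t - u)
Y(U, z) = -19*z
Y(-196, Z(11, 7)) - N(-19, D(-6)) = -19*⅓ - (9 - 19 - √(-2 - 6)/3) = -19/3 - (9 - 19 - √(-8)/3) = -19/3 - (9 - 19 - 2*I*√2/3) = -19/3 - (-10 - 2*I*√2/3) = -19/3 + (10 + 2*I*√2/3) = 11/3 + 2*I*√2/3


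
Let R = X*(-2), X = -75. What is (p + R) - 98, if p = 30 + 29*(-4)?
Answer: -34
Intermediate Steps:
R = 150 (R = -75*(-2) = 150)
p = -86 (p = 30 - 116 = -86)
(p + R) - 98 = (-86 + 150) - 98 = 64 - 98 = -34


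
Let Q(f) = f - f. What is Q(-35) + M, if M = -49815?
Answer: -49815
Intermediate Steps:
Q(f) = 0
Q(-35) + M = 0 - 49815 = -49815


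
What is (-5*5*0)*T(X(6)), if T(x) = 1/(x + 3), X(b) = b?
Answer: 0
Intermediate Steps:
T(x) = 1/(3 + x)
(-5*5*0)*T(X(6)) = (-5*5*0)/(3 + 6) = -25*0/9 = 0*(⅑) = 0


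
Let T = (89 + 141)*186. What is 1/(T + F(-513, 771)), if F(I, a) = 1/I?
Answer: 513/21946139 ≈ 2.3375e-5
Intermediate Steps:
T = 42780 (T = 230*186 = 42780)
1/(T + F(-513, 771)) = 1/(42780 + 1/(-513)) = 1/(42780 - 1/513) = 1/(21946139/513) = 513/21946139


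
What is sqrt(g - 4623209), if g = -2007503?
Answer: 2*I*sqrt(1657678) ≈ 2575.0*I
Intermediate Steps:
sqrt(g - 4623209) = sqrt(-2007503 - 4623209) = sqrt(-6630712) = 2*I*sqrt(1657678)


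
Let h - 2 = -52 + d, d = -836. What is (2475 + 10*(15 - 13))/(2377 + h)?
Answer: 2495/1491 ≈ 1.6734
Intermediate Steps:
h = -886 (h = 2 + (-52 - 836) = 2 - 888 = -886)
(2475 + 10*(15 - 13))/(2377 + h) = (2475 + 10*(15 - 13))/(2377 - 886) = (2475 + 10*2)/1491 = (2475 + 20)*(1/1491) = 2495*(1/1491) = 2495/1491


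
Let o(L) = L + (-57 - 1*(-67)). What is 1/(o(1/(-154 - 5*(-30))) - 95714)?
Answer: -4/382817 ≈ -1.0449e-5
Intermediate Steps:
o(L) = 10 + L (o(L) = L + (-57 + 67) = L + 10 = 10 + L)
1/(o(1/(-154 - 5*(-30))) - 95714) = 1/((10 + 1/(-154 - 5*(-30))) - 95714) = 1/((10 + 1/(-154 + 150)) - 95714) = 1/((10 + 1/(-4)) - 95714) = 1/((10 - 1/4) - 95714) = 1/(39/4 - 95714) = 1/(-382817/4) = -4/382817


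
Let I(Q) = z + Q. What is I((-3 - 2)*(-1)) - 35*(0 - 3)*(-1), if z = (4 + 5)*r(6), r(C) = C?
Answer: -46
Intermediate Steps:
z = 54 (z = (4 + 5)*6 = 9*6 = 54)
I(Q) = 54 + Q
I((-3 - 2)*(-1)) - 35*(0 - 3)*(-1) = (54 + (-3 - 2)*(-1)) - 35*(0 - 3)*(-1) = (54 - 5*(-1)) - (-105)*(-1) = (54 + 5) - 35*3 = 59 - 105 = -46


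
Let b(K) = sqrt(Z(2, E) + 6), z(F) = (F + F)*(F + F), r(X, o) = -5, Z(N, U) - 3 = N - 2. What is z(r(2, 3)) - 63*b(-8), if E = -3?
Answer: -89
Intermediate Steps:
Z(N, U) = 1 + N (Z(N, U) = 3 + (N - 2) = 3 + (-2 + N) = 1 + N)
z(F) = 4*F**2 (z(F) = (2*F)*(2*F) = 4*F**2)
b(K) = 3 (b(K) = sqrt((1 + 2) + 6) = sqrt(3 + 6) = sqrt(9) = 3)
z(r(2, 3)) - 63*b(-8) = 4*(-5)**2 - 63*3 = 4*25 - 189 = 100 - 189 = -89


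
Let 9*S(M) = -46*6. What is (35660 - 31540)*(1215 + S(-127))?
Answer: 14638360/3 ≈ 4.8795e+6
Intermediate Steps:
S(M) = -92/3 (S(M) = (-46*6)/9 = (1/9)*(-276) = -92/3)
(35660 - 31540)*(1215 + S(-127)) = (35660 - 31540)*(1215 - 92/3) = 4120*(3553/3) = 14638360/3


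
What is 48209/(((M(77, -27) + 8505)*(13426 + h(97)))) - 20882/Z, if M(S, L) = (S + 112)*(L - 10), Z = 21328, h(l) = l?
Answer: -1901523995/1946825172 ≈ -0.97673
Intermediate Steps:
M(S, L) = (-10 + L)*(112 + S) (M(S, L) = (112 + S)*(-10 + L) = (-10 + L)*(112 + S))
48209/(((M(77, -27) + 8505)*(13426 + h(97)))) - 20882/Z = 48209/((((-1120 - 10*77 + 112*(-27) - 27*77) + 8505)*(13426 + 97))) - 20882/21328 = 48209/((((-1120 - 770 - 3024 - 2079) + 8505)*13523)) - 20882*1/21328 = 48209/(((-6993 + 8505)*13523)) - 10441/10664 = 48209/((1512*13523)) - 10441/10664 = 48209/20446776 - 10441/10664 = 48209*(1/20446776) - 10441/10664 = 6887/2920968 - 10441/10664 = -1901523995/1946825172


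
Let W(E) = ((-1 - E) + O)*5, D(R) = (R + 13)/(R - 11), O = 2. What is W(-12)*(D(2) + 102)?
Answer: 19565/3 ≈ 6521.7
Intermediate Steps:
D(R) = (13 + R)/(-11 + R)
W(E) = 5 - 5*E (W(E) = ((-1 - E) + 2)*5 = (1 - E)*5 = 5 - 5*E)
W(-12)*(D(2) + 102) = (5 - 5*(-12))*((13 + 2)/(-11 + 2) + 102) = (5 + 60)*(15/(-9) + 102) = 65*(-⅑*15 + 102) = 65*(-5/3 + 102) = 65*(301/3) = 19565/3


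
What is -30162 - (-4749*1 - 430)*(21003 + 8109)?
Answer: 150740886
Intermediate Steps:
-30162 - (-4749*1 - 430)*(21003 + 8109) = -30162 - (-4749 - 430)*29112 = -30162 - (-5179)*29112 = -30162 - 1*(-150771048) = -30162 + 150771048 = 150740886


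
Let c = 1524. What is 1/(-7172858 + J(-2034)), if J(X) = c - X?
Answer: -1/7169300 ≈ -1.3948e-7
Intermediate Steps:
J(X) = 1524 - X
1/(-7172858 + J(-2034)) = 1/(-7172858 + (1524 - 1*(-2034))) = 1/(-7172858 + (1524 + 2034)) = 1/(-7172858 + 3558) = 1/(-7169300) = -1/7169300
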